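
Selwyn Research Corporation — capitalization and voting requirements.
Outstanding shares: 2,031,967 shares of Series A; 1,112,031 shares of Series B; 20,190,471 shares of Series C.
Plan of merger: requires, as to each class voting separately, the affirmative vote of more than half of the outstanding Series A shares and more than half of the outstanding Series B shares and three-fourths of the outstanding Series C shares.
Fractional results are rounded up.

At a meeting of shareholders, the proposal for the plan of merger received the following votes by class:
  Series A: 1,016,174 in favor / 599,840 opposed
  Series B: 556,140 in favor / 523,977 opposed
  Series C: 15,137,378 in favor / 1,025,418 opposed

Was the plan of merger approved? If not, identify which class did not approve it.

Series A: a majority of 2031967 is 1015984; 1,015,984 required, 1,016,174 in favor — approved.
Series B: a majority of 1112031 is 556016; 556,016 required, 556,140 in favor — approved.
Series C: 3/4 of 20190471 = 15142853.25, rounded up to 15142854; 15,142,854 required, 15,137,378 in favor — not approved.

Not approved — the Series C shares did not give the required vote.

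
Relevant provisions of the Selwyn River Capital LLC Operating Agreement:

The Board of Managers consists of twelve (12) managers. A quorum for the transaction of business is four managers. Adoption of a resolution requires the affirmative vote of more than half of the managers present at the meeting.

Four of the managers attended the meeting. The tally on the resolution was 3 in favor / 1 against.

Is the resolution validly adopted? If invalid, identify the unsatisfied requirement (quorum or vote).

Quorum: 4 present; quorum is 4. Satisfied.
Vote: the resolution requires a majority of the managers present (4). A majority of 4 is 3, so 3 affirmative votes are needed; 3 voted in favor. Satisfied.

Valid — all requirements satisfied.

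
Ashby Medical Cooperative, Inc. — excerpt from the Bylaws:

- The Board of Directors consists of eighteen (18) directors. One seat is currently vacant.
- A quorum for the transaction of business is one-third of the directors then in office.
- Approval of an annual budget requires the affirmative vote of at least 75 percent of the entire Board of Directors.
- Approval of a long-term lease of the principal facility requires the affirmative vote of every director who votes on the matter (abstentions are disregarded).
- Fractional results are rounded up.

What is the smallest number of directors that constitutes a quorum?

1/3 of 17 = 5.67, rounded up to 6.

6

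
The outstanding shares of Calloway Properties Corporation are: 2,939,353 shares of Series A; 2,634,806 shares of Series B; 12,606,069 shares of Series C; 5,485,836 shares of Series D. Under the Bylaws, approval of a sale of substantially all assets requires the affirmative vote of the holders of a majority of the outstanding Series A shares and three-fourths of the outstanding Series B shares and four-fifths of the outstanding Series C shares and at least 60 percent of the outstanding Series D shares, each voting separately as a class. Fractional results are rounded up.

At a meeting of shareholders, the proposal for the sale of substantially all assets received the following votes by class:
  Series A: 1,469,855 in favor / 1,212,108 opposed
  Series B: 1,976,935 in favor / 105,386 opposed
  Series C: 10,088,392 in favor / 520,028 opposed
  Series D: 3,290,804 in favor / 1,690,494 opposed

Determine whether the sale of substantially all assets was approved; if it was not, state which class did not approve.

Not approved — the Series D shares did not give the required vote.

Series A: a majority of 2939353 is 1469677; 1,469,677 required, 1,469,855 in favor — approved.
Series B: 3/4 of 2634806 = 1976104.50, rounded up to 1976105; 1,976,105 required, 1,976,935 in favor — approved.
Series C: 4/5 of 12606069 = 10084855.20, rounded up to 10084856; 10,084,856 required, 10,088,392 in favor — approved.
Series D: 3/5 of 5485836 = 3291501.60, rounded up to 3291502; 3,291,502 required, 3,290,804 in favor — not approved.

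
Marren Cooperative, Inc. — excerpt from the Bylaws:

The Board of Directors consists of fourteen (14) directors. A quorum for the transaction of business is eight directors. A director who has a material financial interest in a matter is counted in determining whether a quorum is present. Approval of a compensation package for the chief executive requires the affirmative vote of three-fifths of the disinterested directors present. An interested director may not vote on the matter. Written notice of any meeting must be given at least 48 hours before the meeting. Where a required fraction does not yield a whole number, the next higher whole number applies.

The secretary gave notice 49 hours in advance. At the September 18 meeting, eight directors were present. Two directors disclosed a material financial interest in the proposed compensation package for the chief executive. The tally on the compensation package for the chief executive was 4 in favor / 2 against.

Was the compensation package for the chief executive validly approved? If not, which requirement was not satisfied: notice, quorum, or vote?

Notice: 49 hours given; 48 required (49 ≥ 48). Satisfied.
Quorum: 8 present (interested directors count toward quorum); quorum is 8. Satisfied.
Vote: the compensation package for the chief executive requires three-fifths of the disinterested directors present (8 − 2 = 6). 3/5 of 6 = 3.60, rounded up to 4, so 4 affirmative votes are needed; 4 voted in favor. Satisfied.

Valid — all requirements satisfied.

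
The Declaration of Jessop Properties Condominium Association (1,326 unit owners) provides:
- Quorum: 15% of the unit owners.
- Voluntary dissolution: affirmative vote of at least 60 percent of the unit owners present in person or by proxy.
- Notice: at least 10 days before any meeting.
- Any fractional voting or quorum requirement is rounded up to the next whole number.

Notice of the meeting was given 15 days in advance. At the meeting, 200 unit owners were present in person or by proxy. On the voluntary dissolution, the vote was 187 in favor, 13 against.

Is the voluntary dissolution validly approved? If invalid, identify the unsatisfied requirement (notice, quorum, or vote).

Valid — all requirements satisfied.

Notice: 15 days given; 10 required. Satisfied.
Quorum: 15% of 1,326 = 198.90, rounded up to 199; 200 present. Satisfied.
Vote: requires three-fifths of those present (200); 3/5 of 200 = 120, so 120 needed; 187 in favor. Satisfied.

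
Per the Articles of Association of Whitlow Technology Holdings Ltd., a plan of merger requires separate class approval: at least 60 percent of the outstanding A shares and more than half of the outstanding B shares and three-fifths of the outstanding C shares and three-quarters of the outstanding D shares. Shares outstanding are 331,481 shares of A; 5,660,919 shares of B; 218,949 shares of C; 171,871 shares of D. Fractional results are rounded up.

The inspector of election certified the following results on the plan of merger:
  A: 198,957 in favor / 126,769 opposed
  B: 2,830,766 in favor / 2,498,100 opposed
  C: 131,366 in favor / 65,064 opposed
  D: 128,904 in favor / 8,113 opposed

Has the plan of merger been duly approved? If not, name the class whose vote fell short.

Not approved — the C shares did not give the required vote.

A: 3/5 of 331481 = 198888.60, rounded up to 198889; 198,889 required, 198,957 in favor — approved.
B: a majority of 5660919 is 2830460; 2,830,460 required, 2,830,766 in favor — approved.
C: 3/5 of 218949 = 131369.40, rounded up to 131370; 131,370 required, 131,366 in favor — not approved.
D: 3/4 of 171871 = 128903.25, rounded up to 128904; 128,904 required, 128,904 in favor — approved.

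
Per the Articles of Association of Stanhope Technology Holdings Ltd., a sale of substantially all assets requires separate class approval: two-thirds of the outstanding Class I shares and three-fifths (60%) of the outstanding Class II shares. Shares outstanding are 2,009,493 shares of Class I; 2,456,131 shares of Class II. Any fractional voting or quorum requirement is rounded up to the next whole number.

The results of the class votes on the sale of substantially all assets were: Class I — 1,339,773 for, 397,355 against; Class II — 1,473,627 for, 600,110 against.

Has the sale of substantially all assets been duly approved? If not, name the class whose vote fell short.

Class I: 2/3 of 2009493 = 1339662; 1,339,662 required, 1,339,773 in favor — approved.
Class II: 3/5 of 2456131 = 1473678.60, rounded up to 1473679; 1,473,679 required, 1,473,627 in favor — not approved.

Not approved — the Class II shares did not give the required vote.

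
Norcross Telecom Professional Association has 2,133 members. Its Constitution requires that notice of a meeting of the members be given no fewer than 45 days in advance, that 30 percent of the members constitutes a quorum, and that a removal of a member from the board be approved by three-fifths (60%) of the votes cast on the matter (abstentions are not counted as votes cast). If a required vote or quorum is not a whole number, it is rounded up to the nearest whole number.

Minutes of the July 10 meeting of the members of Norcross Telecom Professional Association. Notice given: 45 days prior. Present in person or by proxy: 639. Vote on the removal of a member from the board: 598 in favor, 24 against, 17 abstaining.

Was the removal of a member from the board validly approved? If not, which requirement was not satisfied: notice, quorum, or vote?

Invalid — quorum requirement not satisfied.

Notice: 45 days given; 45 required. Satisfied.
Quorum: 30% of 2,133 = 639.90, rounded up to 640; 639 present. Not satisfied.
Vote: requires three-fifths of the votes cast (639 − 17 abstaining = 622); 3/5 of 622 = 373.20, rounded up to 374, so 374 needed; 598 in favor. Satisfied.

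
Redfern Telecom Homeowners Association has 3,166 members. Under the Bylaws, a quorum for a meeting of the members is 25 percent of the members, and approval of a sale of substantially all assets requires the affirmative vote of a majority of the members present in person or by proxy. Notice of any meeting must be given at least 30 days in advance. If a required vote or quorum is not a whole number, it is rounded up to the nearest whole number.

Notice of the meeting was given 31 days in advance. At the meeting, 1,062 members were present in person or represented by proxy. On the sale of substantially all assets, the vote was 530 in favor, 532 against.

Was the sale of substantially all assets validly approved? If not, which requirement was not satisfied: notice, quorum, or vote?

Invalid — vote requirement not satisfied.

Notice: 31 days given; 30 required. Satisfied.
Quorum: 25% of 3,166 = 791.50, rounded up to 792; 1,062 present. Satisfied.
Vote: requires a majority of those present (1,062); a majority of 1062 is 532, so 532 needed; 530 in favor. Not satisfied.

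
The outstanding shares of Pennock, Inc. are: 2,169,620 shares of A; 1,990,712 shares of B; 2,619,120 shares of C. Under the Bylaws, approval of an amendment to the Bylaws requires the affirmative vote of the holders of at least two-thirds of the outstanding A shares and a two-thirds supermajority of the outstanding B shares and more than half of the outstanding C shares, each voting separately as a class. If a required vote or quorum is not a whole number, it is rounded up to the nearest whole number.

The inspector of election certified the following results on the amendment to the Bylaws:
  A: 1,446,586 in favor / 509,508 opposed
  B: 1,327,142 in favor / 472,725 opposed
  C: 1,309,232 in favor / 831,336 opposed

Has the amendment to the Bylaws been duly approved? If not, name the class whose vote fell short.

A: 2/3 of 2169620 = 1446413.33, rounded up to 1446414; 1,446,414 required, 1,446,586 in favor — approved.
B: 2/3 of 1990712 = 1327141.33, rounded up to 1327142; 1,327,142 required, 1,327,142 in favor — approved.
C: a majority of 2619120 is 1309561; 1,309,561 required, 1,309,232 in favor — not approved.

Not approved — the C shares did not give the required vote.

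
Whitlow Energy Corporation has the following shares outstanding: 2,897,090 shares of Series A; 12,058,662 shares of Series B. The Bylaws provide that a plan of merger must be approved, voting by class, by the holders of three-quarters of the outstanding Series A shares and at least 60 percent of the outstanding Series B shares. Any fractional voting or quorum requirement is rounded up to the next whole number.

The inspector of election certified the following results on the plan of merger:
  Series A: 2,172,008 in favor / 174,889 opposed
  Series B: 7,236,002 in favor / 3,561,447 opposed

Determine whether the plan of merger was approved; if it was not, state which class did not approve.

Series A: 3/4 of 2897090 = 2172817.50, rounded up to 2172818; 2,172,818 required, 2,172,008 in favor — not approved.
Series B: 3/5 of 12058662 = 7235197.20, rounded up to 7235198; 7,235,198 required, 7,236,002 in favor — approved.

Not approved — the Series A shares did not give the required vote.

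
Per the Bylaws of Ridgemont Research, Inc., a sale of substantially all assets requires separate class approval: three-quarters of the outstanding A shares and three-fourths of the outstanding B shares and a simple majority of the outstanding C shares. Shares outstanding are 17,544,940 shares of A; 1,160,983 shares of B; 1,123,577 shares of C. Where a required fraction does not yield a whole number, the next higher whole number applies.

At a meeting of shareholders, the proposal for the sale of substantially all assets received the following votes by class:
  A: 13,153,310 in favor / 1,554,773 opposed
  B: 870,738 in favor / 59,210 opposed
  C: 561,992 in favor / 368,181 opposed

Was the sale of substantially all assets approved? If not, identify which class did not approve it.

A: 3/4 of 17544940 = 13158705; 13,158,705 required, 13,153,310 in favor — not approved.
B: 3/4 of 1160983 = 870737.25, rounded up to 870738; 870,738 required, 870,738 in favor — approved.
C: a majority of 1123577 is 561789; 561,789 required, 561,992 in favor — approved.

Not approved — the A shares did not give the required vote.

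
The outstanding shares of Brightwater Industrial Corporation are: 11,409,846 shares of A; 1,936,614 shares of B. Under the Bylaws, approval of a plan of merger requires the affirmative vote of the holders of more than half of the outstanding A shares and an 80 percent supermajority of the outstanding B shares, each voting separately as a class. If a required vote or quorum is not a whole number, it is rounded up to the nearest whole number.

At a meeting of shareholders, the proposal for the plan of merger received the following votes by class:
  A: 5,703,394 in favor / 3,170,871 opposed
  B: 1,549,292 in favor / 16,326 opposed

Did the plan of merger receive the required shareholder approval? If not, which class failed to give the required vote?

Not approved — the A shares did not give the required vote.

A: a majority of 11409846 is 5704924; 5,704,924 required, 5,703,394 in favor — not approved.
B: 4/5 of 1936614 = 1549291.20, rounded up to 1549292; 1,549,292 required, 1,549,292 in favor — approved.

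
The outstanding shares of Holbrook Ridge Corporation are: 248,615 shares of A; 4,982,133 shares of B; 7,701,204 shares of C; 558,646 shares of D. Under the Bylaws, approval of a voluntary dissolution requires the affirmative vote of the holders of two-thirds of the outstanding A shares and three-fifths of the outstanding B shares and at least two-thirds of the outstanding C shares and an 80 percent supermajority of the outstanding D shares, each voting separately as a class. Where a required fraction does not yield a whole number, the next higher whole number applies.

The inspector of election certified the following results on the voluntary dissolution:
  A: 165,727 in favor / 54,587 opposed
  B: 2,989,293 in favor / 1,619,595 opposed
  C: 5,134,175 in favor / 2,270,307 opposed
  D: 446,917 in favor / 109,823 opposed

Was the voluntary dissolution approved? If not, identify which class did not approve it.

A: 2/3 of 248615 = 165743.33, rounded up to 165744; 165,744 required, 165,727 in favor — not approved.
B: 3/5 of 4982133 = 2989279.80, rounded up to 2989280; 2,989,280 required, 2,989,293 in favor — approved.
C: 2/3 of 7701204 = 5134136; 5,134,136 required, 5,134,175 in favor — approved.
D: 4/5 of 558646 = 446916.80, rounded up to 446917; 446,917 required, 446,917 in favor — approved.

Not approved — the A shares did not give the required vote.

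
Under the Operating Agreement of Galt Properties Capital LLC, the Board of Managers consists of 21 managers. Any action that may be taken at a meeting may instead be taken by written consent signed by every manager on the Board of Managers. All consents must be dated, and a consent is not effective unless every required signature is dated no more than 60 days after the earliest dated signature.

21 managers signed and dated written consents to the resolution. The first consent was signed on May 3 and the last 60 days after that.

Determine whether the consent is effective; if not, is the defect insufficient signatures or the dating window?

Effective — both the signature and dating-window requirements are satisfied.

Signatures required: all of 21 — unanimous means all 21, so 21 needed; 21 signed. Sufficient.
Dating window: the latest signature is 60 days after the earliest; the limit is 60 days. Within the window.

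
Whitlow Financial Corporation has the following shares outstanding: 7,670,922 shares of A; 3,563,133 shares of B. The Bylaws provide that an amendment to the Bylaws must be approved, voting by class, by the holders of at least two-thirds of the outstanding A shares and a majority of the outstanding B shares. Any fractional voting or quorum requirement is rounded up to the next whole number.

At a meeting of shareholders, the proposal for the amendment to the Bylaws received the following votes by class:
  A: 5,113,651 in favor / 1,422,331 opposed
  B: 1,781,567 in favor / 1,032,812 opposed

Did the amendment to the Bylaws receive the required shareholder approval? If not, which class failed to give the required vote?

Not approved — the A shares did not give the required vote.

A: 2/3 of 7670922 = 5113948; 5,113,948 required, 5,113,651 in favor — not approved.
B: a majority of 3563133 is 1781567; 1,781,567 required, 1,781,567 in favor — approved.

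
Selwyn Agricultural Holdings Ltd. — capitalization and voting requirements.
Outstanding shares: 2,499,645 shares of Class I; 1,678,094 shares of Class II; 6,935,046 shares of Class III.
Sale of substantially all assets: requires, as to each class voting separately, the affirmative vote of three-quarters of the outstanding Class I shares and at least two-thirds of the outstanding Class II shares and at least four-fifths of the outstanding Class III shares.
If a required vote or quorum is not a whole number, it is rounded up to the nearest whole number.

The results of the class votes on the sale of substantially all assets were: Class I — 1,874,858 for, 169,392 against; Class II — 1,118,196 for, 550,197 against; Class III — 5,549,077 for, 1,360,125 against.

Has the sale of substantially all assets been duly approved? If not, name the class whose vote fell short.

Not approved — the Class II shares did not give the required vote.

Class I: 3/4 of 2499645 = 1874733.75, rounded up to 1874734; 1,874,734 required, 1,874,858 in favor — approved.
Class II: 2/3 of 1678094 = 1118729.33, rounded up to 1118730; 1,118,730 required, 1,118,196 in favor — not approved.
Class III: 4/5 of 6935046 = 5548036.80, rounded up to 5548037; 5,548,037 required, 5,549,077 in favor — approved.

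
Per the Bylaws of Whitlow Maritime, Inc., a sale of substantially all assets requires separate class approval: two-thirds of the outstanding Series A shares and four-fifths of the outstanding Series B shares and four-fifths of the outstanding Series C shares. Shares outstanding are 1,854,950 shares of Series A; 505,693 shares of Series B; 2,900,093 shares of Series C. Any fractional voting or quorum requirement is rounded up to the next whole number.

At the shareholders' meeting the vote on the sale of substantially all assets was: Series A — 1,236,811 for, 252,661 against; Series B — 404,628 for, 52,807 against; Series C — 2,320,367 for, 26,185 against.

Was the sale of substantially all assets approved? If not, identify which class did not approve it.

Series A: 2/3 of 1854950 = 1236633.33, rounded up to 1236634; 1,236,634 required, 1,236,811 in favor — approved.
Series B: 4/5 of 505693 = 404554.40, rounded up to 404555; 404,555 required, 404,628 in favor — approved.
Series C: 4/5 of 2900093 = 2320074.40, rounded up to 2320075; 2,320,075 required, 2,320,367 in favor — approved.

Approved — every class gave the required vote.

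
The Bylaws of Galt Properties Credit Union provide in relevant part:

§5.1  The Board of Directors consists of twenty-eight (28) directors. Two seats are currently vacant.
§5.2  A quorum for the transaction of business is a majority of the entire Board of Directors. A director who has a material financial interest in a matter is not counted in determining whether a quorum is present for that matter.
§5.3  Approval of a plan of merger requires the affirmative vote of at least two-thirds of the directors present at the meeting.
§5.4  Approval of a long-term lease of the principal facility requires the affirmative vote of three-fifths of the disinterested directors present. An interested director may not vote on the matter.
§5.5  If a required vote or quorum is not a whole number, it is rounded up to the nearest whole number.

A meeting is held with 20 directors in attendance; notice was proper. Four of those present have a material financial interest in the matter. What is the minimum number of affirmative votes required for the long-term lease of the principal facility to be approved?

10

The long-term lease of the principal facility requires three-fifths of the disinterested directors present (20 − 4 = 16).
3/5 of 16 = 9.60, rounded up to 10.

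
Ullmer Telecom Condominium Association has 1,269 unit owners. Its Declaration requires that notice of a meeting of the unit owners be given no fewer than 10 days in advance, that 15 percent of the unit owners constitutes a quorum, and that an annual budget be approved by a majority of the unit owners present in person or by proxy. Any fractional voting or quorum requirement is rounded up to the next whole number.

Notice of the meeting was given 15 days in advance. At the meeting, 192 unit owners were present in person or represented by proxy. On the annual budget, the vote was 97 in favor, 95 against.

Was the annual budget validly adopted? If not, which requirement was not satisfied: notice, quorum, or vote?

Valid — all requirements satisfied.

Notice: 15 days given; 10 required. Satisfied.
Quorum: 15% of 1,269 = 190.35, rounded up to 191; 192 present. Satisfied.
Vote: requires a majority of those present (192); a majority of 192 is 97, so 97 needed; 97 in favor. Satisfied.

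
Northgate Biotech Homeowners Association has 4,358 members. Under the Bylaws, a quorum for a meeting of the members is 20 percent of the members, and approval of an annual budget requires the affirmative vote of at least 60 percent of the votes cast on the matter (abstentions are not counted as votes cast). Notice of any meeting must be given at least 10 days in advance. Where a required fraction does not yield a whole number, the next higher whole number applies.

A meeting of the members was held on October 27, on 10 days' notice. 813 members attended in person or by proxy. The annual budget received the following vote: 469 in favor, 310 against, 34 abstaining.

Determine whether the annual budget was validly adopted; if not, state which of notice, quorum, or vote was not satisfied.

Notice: 10 days given; 10 required. Satisfied.
Quorum: 20% of 4,358 = 871.60, rounded up to 872; 813 present. Not satisfied.
Vote: requires three-fifths of the votes cast (813 − 34 abstaining = 779); 3/5 of 779 = 467.40, rounded up to 468, so 468 needed; 469 in favor. Satisfied.

Invalid — quorum requirement not satisfied.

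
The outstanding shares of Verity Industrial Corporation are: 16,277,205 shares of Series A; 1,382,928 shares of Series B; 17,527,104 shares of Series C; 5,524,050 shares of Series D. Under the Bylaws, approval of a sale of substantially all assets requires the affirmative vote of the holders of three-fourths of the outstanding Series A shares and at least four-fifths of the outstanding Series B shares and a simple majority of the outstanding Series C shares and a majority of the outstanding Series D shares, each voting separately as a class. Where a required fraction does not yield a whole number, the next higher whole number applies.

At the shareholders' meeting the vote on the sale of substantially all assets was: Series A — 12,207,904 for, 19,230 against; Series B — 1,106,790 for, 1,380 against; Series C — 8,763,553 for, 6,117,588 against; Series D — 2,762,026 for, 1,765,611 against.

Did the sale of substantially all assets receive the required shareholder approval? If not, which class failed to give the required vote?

Approved — every class gave the required vote.

Series A: 3/4 of 16277205 = 12207903.75, rounded up to 12207904; 12,207,904 required, 12,207,904 in favor — approved.
Series B: 4/5 of 1382928 = 1106342.40, rounded up to 1106343; 1,106,343 required, 1,106,790 in favor — approved.
Series C: a majority of 17527104 is 8763553; 8,763,553 required, 8,763,553 in favor — approved.
Series D: a majority of 5524050 is 2762026; 2,762,026 required, 2,762,026 in favor — approved.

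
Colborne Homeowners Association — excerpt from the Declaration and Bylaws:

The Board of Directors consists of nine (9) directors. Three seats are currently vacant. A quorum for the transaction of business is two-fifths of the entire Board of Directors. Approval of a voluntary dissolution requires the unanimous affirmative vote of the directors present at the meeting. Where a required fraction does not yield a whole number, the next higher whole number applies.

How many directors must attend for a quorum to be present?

2/5 of 9 = 3.60, rounded up to 4.

4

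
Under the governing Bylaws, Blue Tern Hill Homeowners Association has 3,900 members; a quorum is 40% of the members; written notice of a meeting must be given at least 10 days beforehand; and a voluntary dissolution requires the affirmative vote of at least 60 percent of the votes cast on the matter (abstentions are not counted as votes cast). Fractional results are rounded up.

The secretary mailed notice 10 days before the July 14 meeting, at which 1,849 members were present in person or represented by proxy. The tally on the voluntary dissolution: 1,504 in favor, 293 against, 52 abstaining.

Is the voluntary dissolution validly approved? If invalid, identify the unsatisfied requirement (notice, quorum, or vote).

Valid — all requirements satisfied.

Notice: 10 days given; 10 required. Satisfied.
Quorum: 40% of 3,900 = 1,560; 1,849 present. Satisfied.
Vote: requires three-fifths of the votes cast (1,849 − 52 abstaining = 1,797); 3/5 of 1797 = 1078.20, rounded up to 1079, so 1,079 needed; 1,504 in favor. Satisfied.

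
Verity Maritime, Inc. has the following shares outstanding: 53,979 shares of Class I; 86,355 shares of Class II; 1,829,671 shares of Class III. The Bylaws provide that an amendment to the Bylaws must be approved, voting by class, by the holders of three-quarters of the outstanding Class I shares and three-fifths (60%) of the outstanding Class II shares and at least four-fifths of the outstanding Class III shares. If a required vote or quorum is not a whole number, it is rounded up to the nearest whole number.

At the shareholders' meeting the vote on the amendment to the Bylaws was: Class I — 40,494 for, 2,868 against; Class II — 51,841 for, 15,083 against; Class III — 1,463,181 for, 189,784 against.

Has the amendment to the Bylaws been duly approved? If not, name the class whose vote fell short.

Not approved — the Class III shares did not give the required vote.

Class I: 3/4 of 53979 = 40484.25, rounded up to 40485; 40,485 required, 40,494 in favor — approved.
Class II: 3/5 of 86355 = 51813; 51,813 required, 51,841 in favor — approved.
Class III: 4/5 of 1829671 = 1463736.80, rounded up to 1463737; 1,463,737 required, 1,463,181 in favor — not approved.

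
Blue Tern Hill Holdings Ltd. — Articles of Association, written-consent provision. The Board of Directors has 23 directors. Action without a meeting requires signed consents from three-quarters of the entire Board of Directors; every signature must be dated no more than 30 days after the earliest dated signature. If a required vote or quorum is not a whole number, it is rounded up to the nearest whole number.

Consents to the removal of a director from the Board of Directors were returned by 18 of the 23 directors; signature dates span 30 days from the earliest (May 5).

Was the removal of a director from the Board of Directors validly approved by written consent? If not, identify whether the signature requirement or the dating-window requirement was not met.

Effective — both the signature and dating-window requirements are satisfied.

Signatures required: three-quarters of 23 — 3/4 of 23 = 17.25, rounded up to 18, so 18 needed; 18 signed. Sufficient.
Dating window: the latest signature is 30 days after the earliest; the limit is 30 days. Within the window.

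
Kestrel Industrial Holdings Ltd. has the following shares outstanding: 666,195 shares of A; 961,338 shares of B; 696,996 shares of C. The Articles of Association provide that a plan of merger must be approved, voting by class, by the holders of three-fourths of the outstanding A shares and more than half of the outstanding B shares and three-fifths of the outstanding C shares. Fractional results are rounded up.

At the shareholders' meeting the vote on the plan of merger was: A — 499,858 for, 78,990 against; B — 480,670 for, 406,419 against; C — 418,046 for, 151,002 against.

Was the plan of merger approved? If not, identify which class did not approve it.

Not approved — the C shares did not give the required vote.

A: 3/4 of 666195 = 499646.25, rounded up to 499647; 499,647 required, 499,858 in favor — approved.
B: a majority of 961338 is 480670; 480,670 required, 480,670 in favor — approved.
C: 3/5 of 696996 = 418197.60, rounded up to 418198; 418,198 required, 418,046 in favor — not approved.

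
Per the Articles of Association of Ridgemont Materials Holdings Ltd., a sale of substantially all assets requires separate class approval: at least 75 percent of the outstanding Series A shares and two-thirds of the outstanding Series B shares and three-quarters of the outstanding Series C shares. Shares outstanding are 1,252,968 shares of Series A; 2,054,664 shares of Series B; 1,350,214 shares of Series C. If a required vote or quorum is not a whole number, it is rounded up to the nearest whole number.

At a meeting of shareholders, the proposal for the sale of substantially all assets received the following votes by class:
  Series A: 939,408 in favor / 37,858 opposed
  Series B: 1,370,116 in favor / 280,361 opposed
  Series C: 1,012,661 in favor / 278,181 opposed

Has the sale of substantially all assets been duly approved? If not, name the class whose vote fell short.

Not approved — the Series A shares did not give the required vote.

Series A: 3/4 of 1252968 = 939726; 939,726 required, 939,408 in favor — not approved.
Series B: 2/3 of 2054664 = 1369776; 1,369,776 required, 1,370,116 in favor — approved.
Series C: 3/4 of 1350214 = 1012660.50, rounded up to 1012661; 1,012,661 required, 1,012,661 in favor — approved.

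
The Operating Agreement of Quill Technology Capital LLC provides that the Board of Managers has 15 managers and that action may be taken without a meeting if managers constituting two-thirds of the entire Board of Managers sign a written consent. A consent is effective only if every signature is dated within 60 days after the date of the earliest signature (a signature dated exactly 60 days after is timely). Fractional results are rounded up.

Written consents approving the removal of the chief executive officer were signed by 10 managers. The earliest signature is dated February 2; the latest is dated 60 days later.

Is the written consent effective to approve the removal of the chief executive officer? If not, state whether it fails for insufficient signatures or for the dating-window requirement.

Signatures required: two-thirds of 15 — 2/3 of 15 = 10, so 10 needed; 10 signed. Sufficient.
Dating window: the latest signature is 60 days after the earliest; the limit is 60 days. Within the window.

Effective — both the signature and dating-window requirements are satisfied.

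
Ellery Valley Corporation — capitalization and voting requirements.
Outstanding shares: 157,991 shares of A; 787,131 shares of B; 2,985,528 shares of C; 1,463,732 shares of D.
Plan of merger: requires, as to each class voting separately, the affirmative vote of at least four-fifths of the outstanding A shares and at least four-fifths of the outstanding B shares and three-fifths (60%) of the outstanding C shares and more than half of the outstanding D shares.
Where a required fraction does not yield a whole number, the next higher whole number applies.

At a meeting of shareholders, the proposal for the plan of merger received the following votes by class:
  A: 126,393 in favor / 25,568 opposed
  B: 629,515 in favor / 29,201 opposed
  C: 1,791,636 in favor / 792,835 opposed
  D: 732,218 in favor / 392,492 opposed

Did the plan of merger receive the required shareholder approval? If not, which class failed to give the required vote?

Not approved — the B shares did not give the required vote.

A: 4/5 of 157991 = 126392.80, rounded up to 126393; 126,393 required, 126,393 in favor — approved.
B: 4/5 of 787131 = 629704.80, rounded up to 629705; 629,705 required, 629,515 in favor — not approved.
C: 3/5 of 2985528 = 1791316.80, rounded up to 1791317; 1,791,317 required, 1,791,636 in favor — approved.
D: a majority of 1463732 is 731867; 731,867 required, 732,218 in favor — approved.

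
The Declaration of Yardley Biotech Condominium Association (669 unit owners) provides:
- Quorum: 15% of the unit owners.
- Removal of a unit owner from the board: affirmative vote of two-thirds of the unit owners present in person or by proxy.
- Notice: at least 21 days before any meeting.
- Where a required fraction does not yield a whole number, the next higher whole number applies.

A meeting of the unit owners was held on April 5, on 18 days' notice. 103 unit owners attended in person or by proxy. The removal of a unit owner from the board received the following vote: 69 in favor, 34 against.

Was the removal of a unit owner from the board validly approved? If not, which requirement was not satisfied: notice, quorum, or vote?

Invalid — notice requirement not satisfied.

Notice: 18 days given; 21 required. Not satisfied.
Quorum: 15% of 669 = 100.35, rounded up to 101; 103 present. Satisfied.
Vote: requires two-thirds of those present (103); 2/3 of 103 = 68.67, rounded up to 69, so 69 needed; 69 in favor. Satisfied.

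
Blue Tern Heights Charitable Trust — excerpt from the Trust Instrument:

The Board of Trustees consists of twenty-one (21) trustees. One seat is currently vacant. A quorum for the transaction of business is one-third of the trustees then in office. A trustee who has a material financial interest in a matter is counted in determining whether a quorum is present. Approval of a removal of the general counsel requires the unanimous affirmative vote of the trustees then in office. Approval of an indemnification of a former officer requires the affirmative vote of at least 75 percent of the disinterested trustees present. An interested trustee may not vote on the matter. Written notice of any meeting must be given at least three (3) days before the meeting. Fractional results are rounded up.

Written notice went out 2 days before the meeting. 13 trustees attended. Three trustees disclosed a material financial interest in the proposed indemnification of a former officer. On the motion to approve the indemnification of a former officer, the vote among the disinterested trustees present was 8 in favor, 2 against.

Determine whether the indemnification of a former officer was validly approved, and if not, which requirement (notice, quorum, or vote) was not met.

Invalid — notice requirement not satisfied.

Notice: 2 days given; 3 required (2 < 3). Not satisfied.
Quorum: 13 present (interested trustees count toward quorum); quorum is 7. Satisfied.
Vote: the indemnification of a former officer requires three-fourths of the disinterested trustees present (13 − 3 = 10). 3/4 of 10 = 7.50, rounded up to 8, so 8 affirmative votes are needed; 8 voted in favor. Satisfied.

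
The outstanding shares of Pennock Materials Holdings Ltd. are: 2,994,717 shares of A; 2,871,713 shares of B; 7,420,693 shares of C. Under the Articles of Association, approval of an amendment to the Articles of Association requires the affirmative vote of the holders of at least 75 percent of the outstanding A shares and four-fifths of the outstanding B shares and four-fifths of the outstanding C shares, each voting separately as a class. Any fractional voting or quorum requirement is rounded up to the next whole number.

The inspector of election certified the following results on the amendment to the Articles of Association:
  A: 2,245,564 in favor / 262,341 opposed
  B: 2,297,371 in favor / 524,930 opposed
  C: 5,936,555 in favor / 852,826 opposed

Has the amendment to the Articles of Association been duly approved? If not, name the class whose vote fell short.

A: 3/4 of 2994717 = 2246037.75, rounded up to 2246038; 2,246,038 required, 2,245,564 in favor — not approved.
B: 4/5 of 2871713 = 2297370.40, rounded up to 2297371; 2,297,371 required, 2,297,371 in favor — approved.
C: 4/5 of 7420693 = 5936554.40, rounded up to 5936555; 5,936,555 required, 5,936,555 in favor — approved.

Not approved — the A shares did not give the required vote.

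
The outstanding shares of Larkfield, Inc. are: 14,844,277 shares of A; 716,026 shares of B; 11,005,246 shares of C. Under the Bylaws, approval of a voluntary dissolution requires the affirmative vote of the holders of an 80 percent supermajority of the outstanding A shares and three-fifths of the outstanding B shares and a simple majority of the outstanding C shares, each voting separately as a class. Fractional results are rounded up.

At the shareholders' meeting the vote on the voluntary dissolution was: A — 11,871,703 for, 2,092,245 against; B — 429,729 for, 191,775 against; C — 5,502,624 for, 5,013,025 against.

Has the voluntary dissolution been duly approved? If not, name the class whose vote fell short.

Not approved — the A shares did not give the required vote.

A: 4/5 of 14844277 = 11875421.60, rounded up to 11875422; 11,875,422 required, 11,871,703 in favor — not approved.
B: 3/5 of 716026 = 429615.60, rounded up to 429616; 429,616 required, 429,729 in favor — approved.
C: a majority of 11005246 is 5502624; 5,502,624 required, 5,502,624 in favor — approved.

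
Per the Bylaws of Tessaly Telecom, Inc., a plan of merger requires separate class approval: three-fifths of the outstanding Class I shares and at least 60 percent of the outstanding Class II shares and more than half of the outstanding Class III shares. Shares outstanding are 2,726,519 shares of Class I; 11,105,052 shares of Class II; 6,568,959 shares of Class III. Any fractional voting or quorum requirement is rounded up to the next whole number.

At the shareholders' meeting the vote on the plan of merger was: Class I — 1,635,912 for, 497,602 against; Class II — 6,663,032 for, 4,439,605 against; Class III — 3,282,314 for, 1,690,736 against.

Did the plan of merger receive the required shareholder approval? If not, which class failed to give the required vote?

Class I: 3/5 of 2726519 = 1635911.40, rounded up to 1635912; 1,635,912 required, 1,635,912 in favor — approved.
Class II: 3/5 of 11105052 = 6663031.20, rounded up to 6663032; 6,663,032 required, 6,663,032 in favor — approved.
Class III: a majority of 6568959 is 3284480; 3,284,480 required, 3,282,314 in favor — not approved.

Not approved — the Class III shares did not give the required vote.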